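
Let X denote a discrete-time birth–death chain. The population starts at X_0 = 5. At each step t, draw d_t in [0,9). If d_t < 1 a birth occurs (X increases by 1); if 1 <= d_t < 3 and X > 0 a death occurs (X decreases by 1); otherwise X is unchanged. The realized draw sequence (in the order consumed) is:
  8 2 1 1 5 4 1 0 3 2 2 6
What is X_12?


0

t=0: X=5, d=8 → hold, X_1=5
t=1: X=5, d=2 → death, X_2=4
t=2: X=4, d=1 → death, X_3=3
t=3: X=3, d=1 → death, X_4=2
t=4: X=2, d=5 → hold, X_5=2
t=5: X=2, d=4 → hold, X_6=2
t=6: X=2, d=1 → death, X_7=1
t=7: X=1, d=0 → birth, X_8=2
t=8: X=2, d=3 → hold, X_9=2
t=9: X=2, d=2 → death, X_10=1
t=10: X=1, d=2 → death, X_11=0
t=11: X=0, d=6 → hold, X_12=0


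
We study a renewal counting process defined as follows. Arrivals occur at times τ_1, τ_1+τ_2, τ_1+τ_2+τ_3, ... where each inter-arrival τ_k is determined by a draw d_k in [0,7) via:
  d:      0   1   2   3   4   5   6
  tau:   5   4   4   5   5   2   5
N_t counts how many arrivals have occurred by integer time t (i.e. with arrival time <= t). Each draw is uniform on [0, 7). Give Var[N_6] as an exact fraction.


Inter-arrival values over d=0..6: [5, 4, 4, 5, 5, 2, 5]
Each d has probability 1/7, so the pmf of τ is: f(2) = 1/7, f(4) = 2/7, f(5) = 4/7
Let p_n(j) = P(N_n = j), with p_0 = [1]. Condition on τ_1: p_n(0) = P(τ > n), and for j >= 1, p_n(j) = Σ_{k<=n} f(k)·p_{n−k}(j−1)
p_1 = [1]  (j = 0)
p_2 = [6/7, 1/7]  (j = 0..1)
p_3 = [6/7, 1/7]  (j = 0..1)
p_4 = [4/7, 20/49, 1/49]  (j = 0..2)
p_5 = [0, 48/49, 1/49]  (j = 0..2)
p_6 = [0, 44/49, 34/343, 1/343]  (j = 0..3)
E[N_6] = Σ j·p_6(j) = 379/343;  E[N_6²] = Σ j²·p_6(j) = 453/343
Var[N_6] = 453/343 − (379/343)² = 11738/117649

11738/117649


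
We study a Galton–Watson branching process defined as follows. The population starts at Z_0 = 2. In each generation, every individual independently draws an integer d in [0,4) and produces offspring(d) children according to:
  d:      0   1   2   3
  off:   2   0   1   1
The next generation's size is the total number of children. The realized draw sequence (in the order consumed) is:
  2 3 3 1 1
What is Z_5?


gen 0: Z_0=2, draws=[2, 3], offspring=[1, 1], Z_1=2
gen 1: Z_1=2, draws=[3, 1], offspring=[1, 0], Z_2=1
gen 2: Z_2=1, draws=[1], offspring=[0], Z_3=0
gen 3: Z_3=0, draws=[], offspring=[], Z_4=0
gen 4: Z_4=0, draws=[], offspring=[], Z_5=0

0


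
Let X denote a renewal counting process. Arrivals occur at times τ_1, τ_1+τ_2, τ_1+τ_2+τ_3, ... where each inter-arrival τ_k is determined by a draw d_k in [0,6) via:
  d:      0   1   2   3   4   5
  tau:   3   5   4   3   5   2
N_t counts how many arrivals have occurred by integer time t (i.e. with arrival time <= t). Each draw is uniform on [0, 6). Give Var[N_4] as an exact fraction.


347/1296

Inter-arrival values over d=0..5: [3, 5, 4, 3, 5, 2]
Each d has probability 1/6, so the pmf of τ is: f(2) = 1/6, f(3) = 1/3, f(4) = 1/6, f(5) = 1/3
Let p_n(j) = P(N_n = j), with p_0 = [1]. Condition on τ_1: p_n(0) = P(τ > n), and for j >= 1, p_n(j) = Σ_{k<=n} f(k)·p_{n−k}(j−1)
p_1 = [1]  (j = 0)
p_2 = [5/6, 1/6]  (j = 0..1)
p_3 = [1/2, 1/2]  (j = 0..1)
p_4 = [1/3, 23/36, 1/36]  (j = 0..2)
E[N_4] = Σ j·p_4(j) = 25/36;  E[N_4²] = Σ j²·p_4(j) = 3/4
Var[N_4] = 3/4 − (25/36)² = 347/1296


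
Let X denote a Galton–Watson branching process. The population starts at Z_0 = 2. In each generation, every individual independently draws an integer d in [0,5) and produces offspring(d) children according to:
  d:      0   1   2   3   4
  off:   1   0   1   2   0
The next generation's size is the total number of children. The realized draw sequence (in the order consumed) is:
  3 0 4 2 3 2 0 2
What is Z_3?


gen 0: Z_0=2, draws=[3, 0], offspring=[2, 1], Z_1=3
gen 1: Z_1=3, draws=[4, 2, 3], offspring=[0, 1, 2], Z_2=3
gen 2: Z_2=3, draws=[2, 0, 2], offspring=[1, 1, 1], Z_3=3

3


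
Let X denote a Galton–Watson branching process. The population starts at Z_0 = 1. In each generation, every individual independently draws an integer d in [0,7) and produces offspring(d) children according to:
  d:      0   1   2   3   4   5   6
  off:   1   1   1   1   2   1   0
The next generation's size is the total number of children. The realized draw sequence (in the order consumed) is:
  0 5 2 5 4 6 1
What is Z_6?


gen 0: Z_0=1, draws=[0], offspring=[1], Z_1=1
gen 1: Z_1=1, draws=[5], offspring=[1], Z_2=1
gen 2: Z_2=1, draws=[2], offspring=[1], Z_3=1
gen 3: Z_3=1, draws=[5], offspring=[1], Z_4=1
gen 4: Z_4=1, draws=[4], offspring=[2], Z_5=2
gen 5: Z_5=2, draws=[6, 1], offspring=[0, 1], Z_6=1

1


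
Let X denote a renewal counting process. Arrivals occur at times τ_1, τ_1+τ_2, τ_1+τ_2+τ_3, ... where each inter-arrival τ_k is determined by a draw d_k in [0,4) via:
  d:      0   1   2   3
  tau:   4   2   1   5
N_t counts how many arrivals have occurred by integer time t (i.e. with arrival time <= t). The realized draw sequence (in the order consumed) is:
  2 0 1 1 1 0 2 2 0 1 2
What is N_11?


draw d_1=2: τ_1=1, arrival time A_1=1
draw d_2=0: τ_2=4, arrival time A_2=5
draw d_3=1: τ_3=2, arrival time A_3=7
draw d_4=1: τ_4=2, arrival time A_4=9
draw d_5=1: τ_5=2, arrival time A_5=11
draw d_6=0: τ_6=4, arrival time A_6=15
draw d_7=2: τ_7=1, arrival time A_7=16
draw d_8=2: τ_8=1, arrival time A_8=17
draw d_9=0: τ_9=4, arrival time A_9=21
draw d_10=1: τ_10=2, arrival time A_10=23
draw d_11=2: τ_11=1, arrival time A_11=24
N_t over t=0..11: 0:0 1:1 2:1 3:1 4:1 5:2 6:2 7:3 8:3 9:4 10:4 11:5

5


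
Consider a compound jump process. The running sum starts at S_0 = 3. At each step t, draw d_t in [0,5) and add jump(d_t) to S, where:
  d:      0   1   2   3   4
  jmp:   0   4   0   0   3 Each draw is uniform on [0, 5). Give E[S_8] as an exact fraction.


71/5

Outcome values over d=0..4: [0, 4, 0, 0, 3]
Σy = 7, Σy² = 25, M = 5
μ = 7/5 = 7/5,  σ² = 25/5 − (7/5)² = 76/25
E[S_8] = 3 + 8·(7/5) = 71/5


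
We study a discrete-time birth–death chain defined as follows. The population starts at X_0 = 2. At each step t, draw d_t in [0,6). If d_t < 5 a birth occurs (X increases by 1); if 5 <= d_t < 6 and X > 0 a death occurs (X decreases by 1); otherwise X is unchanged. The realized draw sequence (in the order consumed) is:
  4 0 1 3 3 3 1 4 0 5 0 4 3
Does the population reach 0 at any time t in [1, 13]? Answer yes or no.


no

t=0: X=2, d=4 → birth, X_1=3
t=1: X=3, d=0 → birth, X_2=4
t=2: X=4, d=1 → birth, X_3=5
t=3: X=5, d=3 → birth, X_4=6
t=4: X=6, d=3 → birth, X_5=7
t=5: X=7, d=3 → birth, X_6=8
t=6: X=8, d=1 → birth, X_7=9
t=7: X=9, d=4 → birth, X_8=10
t=8: X=10, d=0 → birth, X_9=11
t=9: X=11, d=5 → death, X_10=10
t=10: X=10, d=0 → birth, X_11=11
t=11: X=11, d=4 → birth, X_12=12
t=12: X=12, d=3 → birth, X_13=13


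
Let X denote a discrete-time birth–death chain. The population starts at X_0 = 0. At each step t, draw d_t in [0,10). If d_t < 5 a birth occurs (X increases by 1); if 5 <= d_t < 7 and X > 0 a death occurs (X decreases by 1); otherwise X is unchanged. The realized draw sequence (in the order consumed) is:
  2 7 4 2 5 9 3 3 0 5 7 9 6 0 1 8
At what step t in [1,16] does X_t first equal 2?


t=0: X=0, d=2 → birth, X_1=1
t=1: X=1, d=7 → hold, X_2=1
t=2: X=1, d=4 → birth, X_3=2
t=3: X=2, d=2 → birth, X_4=3
t=4: X=3, d=5 → death, X_5=2
t=5: X=2, d=9 → hold, X_6=2
t=6: X=2, d=3 → birth, X_7=3
t=7: X=3, d=3 → birth, X_8=4
t=8: X=4, d=0 → birth, X_9=5
t=9: X=5, d=5 → death, X_10=4
t=10: X=4, d=7 → hold, X_11=4
t=11: X=4, d=9 → hold, X_12=4
t=12: X=4, d=6 → death, X_13=3
t=13: X=3, d=0 → birth, X_14=4
t=14: X=4, d=1 → birth, X_15=5
t=15: X=5, d=8 → hold, X_16=5

3


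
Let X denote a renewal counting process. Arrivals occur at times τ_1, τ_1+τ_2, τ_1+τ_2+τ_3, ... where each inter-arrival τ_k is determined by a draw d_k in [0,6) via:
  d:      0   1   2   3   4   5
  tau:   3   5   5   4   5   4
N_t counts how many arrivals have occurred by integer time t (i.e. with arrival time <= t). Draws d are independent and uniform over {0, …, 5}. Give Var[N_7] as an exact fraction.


155/1296

Inter-arrival values over d=0..5: [3, 5, 5, 4, 5, 4]
Each d has probability 1/6, so the pmf of τ is: f(3) = 1/6, f(4) = 1/3, f(5) = 1/2
Let p_n(j) = P(N_n = j), with p_0 = [1]. Condition on τ_1: p_n(0) = P(τ > n), and for j >= 1, p_n(j) = Σ_{k<=n} f(k)·p_{n−k}(j−1)
p_1 = [1]  (j = 0)
p_2 = [1]  (j = 0)
p_3 = [5/6, 1/6]  (j = 0..1)
p_4 = [1/2, 1/2]  (j = 0..1)
p_5 = [0, 1]  (j = 0..1)
p_6 = [0, 35/36, 1/36]  (j = 0..2)
p_7 = [0, 31/36, 5/36]  (j = 0..2)
E[N_7] = Σ j·p_7(j) = 41/36;  E[N_7²] = Σ j²·p_7(j) = 17/12
Var[N_7] = 17/12 − (41/36)² = 155/1296


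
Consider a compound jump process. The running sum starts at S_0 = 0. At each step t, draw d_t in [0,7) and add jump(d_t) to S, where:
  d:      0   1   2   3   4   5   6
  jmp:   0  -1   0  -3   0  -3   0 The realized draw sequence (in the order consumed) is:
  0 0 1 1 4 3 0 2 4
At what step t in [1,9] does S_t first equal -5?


t=0: S=0, d=0, jump=0, S_1=0
t=1: S=0, d=0, jump=0, S_2=0
t=2: S=0, d=1, jump=-1, S_3=-1
t=3: S=-1, d=1, jump=-1, S_4=-2
t=4: S=-2, d=4, jump=0, S_5=-2
t=5: S=-2, d=3, jump=-3, S_6=-5
t=6: S=-5, d=0, jump=0, S_7=-5
t=7: S=-5, d=2, jump=0, S_8=-5
t=8: S=-5, d=4, jump=0, S_9=-5

6


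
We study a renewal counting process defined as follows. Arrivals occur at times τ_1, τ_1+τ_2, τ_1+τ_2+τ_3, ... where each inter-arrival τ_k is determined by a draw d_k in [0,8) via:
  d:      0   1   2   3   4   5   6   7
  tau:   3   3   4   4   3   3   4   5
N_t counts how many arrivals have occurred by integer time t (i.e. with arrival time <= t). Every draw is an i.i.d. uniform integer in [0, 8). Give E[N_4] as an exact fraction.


Inter-arrival values over d=0..7: [3, 3, 4, 4, 3, 3, 4, 5]
Each d has probability 1/8, so the pmf of τ is: f(3) = 1/2, f(4) = 3/8, f(5) = 1/8
Renewal equation for m(n) = E[N_n]: condition on τ_1 = k (if k <= n, one arrival plus a fresh copy on the remaining n−k steps): m(n) = F(n) + Σ_{k<=n} f(k)·m(n−k), where F(n) = P(τ <= n) and m(0) = 0
m(1) = F(1) = 0
m(2) = F(2) = 0
m(3) = F(3) = 1/2
m(4) = F(4) = 7/8
E[N_4] = m(4) = 7/8

7/8


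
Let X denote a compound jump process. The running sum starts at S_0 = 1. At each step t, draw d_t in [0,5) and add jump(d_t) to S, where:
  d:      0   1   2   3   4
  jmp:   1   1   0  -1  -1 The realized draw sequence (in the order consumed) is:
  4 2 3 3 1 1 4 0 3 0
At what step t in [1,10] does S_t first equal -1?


3

t=0: S=1, d=4, jump=-1, S_1=0
t=1: S=0, d=2, jump=0, S_2=0
t=2: S=0, d=3, jump=-1, S_3=-1
t=3: S=-1, d=3, jump=-1, S_4=-2
t=4: S=-2, d=1, jump=1, S_5=-1
t=5: S=-1, d=1, jump=1, S_6=0
t=6: S=0, d=4, jump=-1, S_7=-1
t=7: S=-1, d=0, jump=1, S_8=0
t=8: S=0, d=3, jump=-1, S_9=-1
t=9: S=-1, d=0, jump=1, S_10=0


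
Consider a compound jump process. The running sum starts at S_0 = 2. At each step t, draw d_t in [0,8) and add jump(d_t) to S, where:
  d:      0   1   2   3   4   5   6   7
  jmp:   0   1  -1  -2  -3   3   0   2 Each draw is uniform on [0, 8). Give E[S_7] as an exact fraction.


Outcome values over d=0..7: [0, 1, -1, -2, -3, 3, 0, 2]
Σy = 0, Σy² = 28, M = 8
μ = 0/8 = 0,  σ² = 28/8 − (0)² = 7/2
E[S_7] = 2 + 7·(0) = 2

2


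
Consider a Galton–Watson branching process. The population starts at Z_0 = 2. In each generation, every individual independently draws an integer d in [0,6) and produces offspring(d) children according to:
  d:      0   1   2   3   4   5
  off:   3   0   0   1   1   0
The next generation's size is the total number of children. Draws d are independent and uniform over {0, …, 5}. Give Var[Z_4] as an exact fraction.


3438875/839808

Outcome values over d=0..5: [3, 0, 0, 1, 1, 0]
Σy = 5, Σy² = 11, M = 6
μ = 5/6 = 5/6,  σ² = 11/6 − (5/6)² = 41/36
V_0 = 0, E_0 = 2
V_1 = 41/36·E_0 + (5/6)²·V_0 = 41/18;  E_1 = 5/3
V_2 = 41/36·E_1 + (5/6)²·V_1 = 2255/648;  E_2 = 25/18
V_3 = 41/36·E_2 + (5/6)²·V_2 = 93275/23328;  E_3 = 125/108
V_4 = 41/36·E_3 + (5/6)²·V_3 = 3438875/839808;  E_4 = 625/648


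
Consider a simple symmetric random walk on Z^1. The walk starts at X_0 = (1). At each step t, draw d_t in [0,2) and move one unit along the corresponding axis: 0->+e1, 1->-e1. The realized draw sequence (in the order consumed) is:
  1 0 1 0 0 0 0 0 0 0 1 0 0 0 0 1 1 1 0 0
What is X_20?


(9)

t=0: X=(1), d=1 → -e1, X_1=(0)
t=1: X=(0), d=0 → +e1, X_2=(1)
t=2: X=(1), d=1 → -e1, X_3=(0)
t=3: X=(0), d=0 → +e1, X_4=(1)
t=4: X=(1), d=0 → +e1, X_5=(2)
t=5: X=(2), d=0 → +e1, X_6=(3)
t=6: X=(3), d=0 → +e1, X_7=(4)
t=7: X=(4), d=0 → +e1, X_8=(5)
t=8: X=(5), d=0 → +e1, X_9=(6)
t=9: X=(6), d=0 → +e1, X_10=(7)
t=10: X=(7), d=1 → -e1, X_11=(6)
t=11: X=(6), d=0 → +e1, X_12=(7)
t=12: X=(7), d=0 → +e1, X_13=(8)
t=13: X=(8), d=0 → +e1, X_14=(9)
t=14: X=(9), d=0 → +e1, X_15=(10)
t=15: X=(10), d=1 → -e1, X_16=(9)
t=16: X=(9), d=1 → -e1, X_17=(8)
t=17: X=(8), d=1 → -e1, X_18=(7)
t=18: X=(7), d=0 → +e1, X_19=(8)
t=19: X=(8), d=0 → +e1, X_20=(9)


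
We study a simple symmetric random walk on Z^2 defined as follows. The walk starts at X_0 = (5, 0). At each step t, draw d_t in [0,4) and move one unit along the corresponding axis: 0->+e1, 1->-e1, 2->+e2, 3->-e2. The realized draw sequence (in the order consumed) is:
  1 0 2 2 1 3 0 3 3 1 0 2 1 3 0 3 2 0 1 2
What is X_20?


t=0: X=(5, 0), d=1 → -e1, X_1=(4, 0)
t=1: X=(4, 0), d=0 → +e1, X_2=(5, 0)
t=2: X=(5, 0), d=2 → +e2, X_3=(5, 1)
t=3: X=(5, 1), d=2 → +e2, X_4=(5, 2)
t=4: X=(5, 2), d=1 → -e1, X_5=(4, 2)
t=5: X=(4, 2), d=3 → -e2, X_6=(4, 1)
t=6: X=(4, 1), d=0 → +e1, X_7=(5, 1)
t=7: X=(5, 1), d=3 → -e2, X_8=(5, 0)
t=8: X=(5, 0), d=3 → -e2, X_9=(5, -1)
t=9: X=(5, -1), d=1 → -e1, X_10=(4, -1)
t=10: X=(4, -1), d=0 → +e1, X_11=(5, -1)
t=11: X=(5, -1), d=2 → +e2, X_12=(5, 0)
t=12: X=(5, 0), d=1 → -e1, X_13=(4, 0)
t=13: X=(4, 0), d=3 → -e2, X_14=(4, -1)
t=14: X=(4, -1), d=0 → +e1, X_15=(5, -1)
t=15: X=(5, -1), d=3 → -e2, X_16=(5, -2)
t=16: X=(5, -2), d=2 → +e2, X_17=(5, -1)
t=17: X=(5, -1), d=0 → +e1, X_18=(6, -1)
t=18: X=(6, -1), d=1 → -e1, X_19=(5, -1)
t=19: X=(5, -1), d=2 → +e2, X_20=(5, 0)

(5, 0)


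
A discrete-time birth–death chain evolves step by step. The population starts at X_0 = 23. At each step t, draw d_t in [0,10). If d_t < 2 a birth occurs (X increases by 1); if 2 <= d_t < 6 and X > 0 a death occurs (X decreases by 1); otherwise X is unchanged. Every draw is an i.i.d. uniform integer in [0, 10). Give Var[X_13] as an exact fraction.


X can drop by at most 1 per step and X_0 = 23 > T = 13, so X_t >= 23 − t >= 10 > 0 for every t <= 13: the floor at 0 (the 'and X > 0' condition) never binds. Hence X_13 = X_0 + Σ_{t<13} Y_t with i.i.d. increments Y_t = y(d_t) ∈ {+1, −1, 0}.
Outcome values over d=0..9: [1, 1, -1, -1, -1, -1, 0, 0, 0, 0]
Σy = -2, Σy² = 6, M = 10
μ = -2/10 = -1/5,  σ² = 6/10 − (-1/5)² = 14/25
Independent increments: Var[X_13] = 13·σ² = 13·(14/25) = 182/25

182/25


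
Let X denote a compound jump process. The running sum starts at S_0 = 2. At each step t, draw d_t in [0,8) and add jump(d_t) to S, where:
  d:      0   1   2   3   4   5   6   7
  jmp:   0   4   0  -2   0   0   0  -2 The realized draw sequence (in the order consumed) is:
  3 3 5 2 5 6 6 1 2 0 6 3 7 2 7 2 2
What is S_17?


-4

t=0: S=2, d=3, jump=-2, S_1=0
t=1: S=0, d=3, jump=-2, S_2=-2
t=2: S=-2, d=5, jump=0, S_3=-2
t=3: S=-2, d=2, jump=0, S_4=-2
t=4: S=-2, d=5, jump=0, S_5=-2
t=5: S=-2, d=6, jump=0, S_6=-2
t=6: S=-2, d=6, jump=0, S_7=-2
t=7: S=-2, d=1, jump=4, S_8=2
t=8: S=2, d=2, jump=0, S_9=2
t=9: S=2, d=0, jump=0, S_10=2
t=10: S=2, d=6, jump=0, S_11=2
t=11: S=2, d=3, jump=-2, S_12=0
t=12: S=0, d=7, jump=-2, S_13=-2
t=13: S=-2, d=2, jump=0, S_14=-2
t=14: S=-2, d=7, jump=-2, S_15=-4
t=15: S=-4, d=2, jump=0, S_16=-4
t=16: S=-4, d=2, jump=0, S_17=-4


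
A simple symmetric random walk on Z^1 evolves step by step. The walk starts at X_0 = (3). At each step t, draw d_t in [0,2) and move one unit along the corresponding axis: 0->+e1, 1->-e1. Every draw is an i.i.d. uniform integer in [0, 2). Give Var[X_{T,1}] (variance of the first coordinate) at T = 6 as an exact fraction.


6

Outcome values over d=0..1: [1, -1]
Σy = 0, Σy² = 2, M = 2
μ = 0/2 = 0,  σ² = 2/2 − (0)² = 1
Independent increments: Var[X_6] = 6·σ² = 6·(1) = 6


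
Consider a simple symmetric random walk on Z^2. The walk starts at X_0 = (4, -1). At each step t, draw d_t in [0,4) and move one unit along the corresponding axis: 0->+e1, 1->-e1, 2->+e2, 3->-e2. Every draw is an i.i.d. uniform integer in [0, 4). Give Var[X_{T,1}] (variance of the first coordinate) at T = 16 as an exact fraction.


8

Outcome values over d=0..3: [1, -1, 0, 0]
Σy = 0, Σy² = 2, M = 4
μ = 0/4 = 0,  σ² = 2/4 − (0)² = 1/2
Independent increments: Var[X_16] = 16·σ² = 16·(1/2) = 8


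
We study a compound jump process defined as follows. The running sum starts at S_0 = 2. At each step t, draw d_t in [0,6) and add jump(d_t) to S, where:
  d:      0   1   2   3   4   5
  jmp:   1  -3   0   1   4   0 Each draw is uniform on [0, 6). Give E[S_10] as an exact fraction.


7

Outcome values over d=0..5: [1, -3, 0, 1, 4, 0]
Σy = 3, Σy² = 27, M = 6
μ = 3/6 = 1/2,  σ² = 27/6 − (1/2)² = 17/4
E[S_10] = 2 + 10·(1/2) = 7


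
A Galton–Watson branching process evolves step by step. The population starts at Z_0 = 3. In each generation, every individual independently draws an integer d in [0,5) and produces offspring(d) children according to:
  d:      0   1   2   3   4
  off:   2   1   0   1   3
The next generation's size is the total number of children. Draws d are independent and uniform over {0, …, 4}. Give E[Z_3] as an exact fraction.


Outcome values over d=0..4: [2, 1, 0, 1, 3]
Σy = 7, Σy² = 15, M = 5
μ = 7/5 = 7/5,  σ² = 15/5 − (7/5)² = 26/25
E[Z_0] = 3
E[Z_1] = 7/5·E[Z_0] = 21/5
E[Z_2] = 7/5·E[Z_1] = 147/25
E[Z_3] = 7/5·E[Z_2] = 1029/125

1029/125


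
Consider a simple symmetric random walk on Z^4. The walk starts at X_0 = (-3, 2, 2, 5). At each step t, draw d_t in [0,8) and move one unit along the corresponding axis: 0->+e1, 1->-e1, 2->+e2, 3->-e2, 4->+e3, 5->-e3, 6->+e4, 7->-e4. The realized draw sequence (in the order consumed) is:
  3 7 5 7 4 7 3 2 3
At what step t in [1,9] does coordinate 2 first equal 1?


1

t=0: X=(-3, 2, 2, 5), d=3 → -e2, X_1=(-3, 1, 2, 5)
t=1: X=(-3, 1, 2, 5), d=7 → -e4, X_2=(-3, 1, 2, 4)
t=2: X=(-3, 1, 2, 4), d=5 → -e3, X_3=(-3, 1, 1, 4)
t=3: X=(-3, 1, 1, 4), d=7 → -e4, X_4=(-3, 1, 1, 3)
t=4: X=(-3, 1, 1, 3), d=4 → +e3, X_5=(-3, 1, 2, 3)
t=5: X=(-3, 1, 2, 3), d=7 → -e4, X_6=(-3, 1, 2, 2)
t=6: X=(-3, 1, 2, 2), d=3 → -e2, X_7=(-3, 0, 2, 2)
t=7: X=(-3, 0, 2, 2), d=2 → +e2, X_8=(-3, 1, 2, 2)
t=8: X=(-3, 1, 2, 2), d=3 → -e2, X_9=(-3, 0, 2, 2)


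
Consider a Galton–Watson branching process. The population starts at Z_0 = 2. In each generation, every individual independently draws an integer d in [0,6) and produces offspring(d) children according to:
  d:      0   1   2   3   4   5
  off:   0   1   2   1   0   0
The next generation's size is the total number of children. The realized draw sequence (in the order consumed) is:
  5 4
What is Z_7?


0

gen 0: Z_0=2, draws=[5, 4], offspring=[0, 0], Z_1=0
gen 1: Z_1=0, draws=[], offspring=[], Z_2=0
gen 2: Z_2=0, draws=[], offspring=[], Z_3=0
gen 3: Z_3=0, draws=[], offspring=[], Z_4=0
gen 4: Z_4=0, draws=[], offspring=[], Z_5=0
gen 5: Z_5=0, draws=[], offspring=[], Z_6=0
gen 6: Z_6=0, draws=[], offspring=[], Z_7=0


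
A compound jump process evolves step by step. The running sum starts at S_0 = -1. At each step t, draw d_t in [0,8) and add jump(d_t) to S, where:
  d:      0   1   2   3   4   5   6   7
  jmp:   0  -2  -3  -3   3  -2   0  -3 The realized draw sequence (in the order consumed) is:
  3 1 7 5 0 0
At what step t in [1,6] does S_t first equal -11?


t=0: S=-1, d=3, jump=-3, S_1=-4
t=1: S=-4, d=1, jump=-2, S_2=-6
t=2: S=-6, d=7, jump=-3, S_3=-9
t=3: S=-9, d=5, jump=-2, S_4=-11
t=4: S=-11, d=0, jump=0, S_5=-11
t=5: S=-11, d=0, jump=0, S_6=-11

4


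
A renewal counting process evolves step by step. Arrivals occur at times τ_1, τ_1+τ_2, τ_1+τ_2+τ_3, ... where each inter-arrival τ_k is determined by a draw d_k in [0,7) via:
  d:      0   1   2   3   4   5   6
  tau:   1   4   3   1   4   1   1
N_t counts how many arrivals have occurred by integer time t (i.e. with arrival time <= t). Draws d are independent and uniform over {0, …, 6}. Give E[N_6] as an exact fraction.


Inter-arrival values over d=0..6: [1, 4, 3, 1, 4, 1, 1]
Each d has probability 1/7, so the pmf of τ is: f(1) = 4/7, f(3) = 1/7, f(4) = 2/7
Renewal equation for m(n) = E[N_n]: condition on τ_1 = k (if k <= n, one arrival plus a fresh copy on the remaining n−k steps): m(n) = F(n) + Σ_{k<=n} f(k)·m(n−k), where F(n) = P(τ <= n) and m(0) = 0
m(1) = F(1) = 4/7
m(2) = F(2) + f(1)·m(1) = 4/7 + 4/7·4/7 = 44/49
m(3) = F(3) + f(1)·m(2) = 5/7 + 4/7·44/49 = 421/343
m(4) = F(4) + f(1)·m(3) + f(3)·m(1) = 1 + 4/7·421/343 + 1/7·4/7 = 4281/2401
m(5) = F(5) + f(1)·m(4) + f(3)·m(2) + f(4)·m(1) = 1 + 4/7·4281/2401 + 1/7·44/49 + 2/7·4/7 = 38831/16807
m(6) = F(6) + f(1)·m(5) + f(3)·m(3) + f(4)·m(2) = 1 + 4/7·38831/16807 + 1/7·421/343 + 2/7·44/49 = 323786/117649
E[N_6] = m(6) = 323786/117649

323786/117649


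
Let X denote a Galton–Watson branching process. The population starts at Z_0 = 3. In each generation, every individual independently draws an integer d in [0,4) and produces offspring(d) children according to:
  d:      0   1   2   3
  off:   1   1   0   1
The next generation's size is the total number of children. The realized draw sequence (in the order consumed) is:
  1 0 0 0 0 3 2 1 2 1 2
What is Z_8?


gen 0: Z_0=3, draws=[1, 0, 0], offspring=[1, 1, 1], Z_1=3
gen 1: Z_1=3, draws=[0, 0, 3], offspring=[1, 1, 1], Z_2=3
gen 2: Z_2=3, draws=[2, 1, 2], offspring=[0, 1, 0], Z_3=1
gen 3: Z_3=1, draws=[1], offspring=[1], Z_4=1
gen 4: Z_4=1, draws=[2], offspring=[0], Z_5=0
gen 5: Z_5=0, draws=[], offspring=[], Z_6=0
gen 6: Z_6=0, draws=[], offspring=[], Z_7=0
gen 7: Z_7=0, draws=[], offspring=[], Z_8=0

0


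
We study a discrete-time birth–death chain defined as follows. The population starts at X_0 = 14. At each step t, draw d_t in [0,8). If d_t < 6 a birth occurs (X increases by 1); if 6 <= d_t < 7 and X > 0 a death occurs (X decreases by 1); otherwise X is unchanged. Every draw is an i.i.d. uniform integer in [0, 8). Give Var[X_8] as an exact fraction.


31/8

X can drop by at most 1 per step and X_0 = 14 > T = 8, so X_t >= 14 − t >= 6 > 0 for every t <= 8: the floor at 0 (the 'and X > 0' condition) never binds. Hence X_8 = X_0 + Σ_{t<8} Y_t with i.i.d. increments Y_t = y(d_t) ∈ {+1, −1, 0}.
Outcome values over d=0..7: [1, 1, 1, 1, 1, 1, -1, 0]
Σy = 5, Σy² = 7, M = 8
μ = 5/8 = 5/8,  σ² = 7/8 − (5/8)² = 31/64
Independent increments: Var[X_8] = 8·σ² = 8·(31/64) = 31/8


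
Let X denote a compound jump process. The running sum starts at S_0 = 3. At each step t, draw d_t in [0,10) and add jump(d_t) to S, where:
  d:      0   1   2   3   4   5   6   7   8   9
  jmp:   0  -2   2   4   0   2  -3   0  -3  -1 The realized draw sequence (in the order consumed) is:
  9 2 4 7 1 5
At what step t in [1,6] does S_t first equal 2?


t=0: S=3, d=9, jump=-1, S_1=2
t=1: S=2, d=2, jump=2, S_2=4
t=2: S=4, d=4, jump=0, S_3=4
t=3: S=4, d=7, jump=0, S_4=4
t=4: S=4, d=1, jump=-2, S_5=2
t=5: S=2, d=5, jump=2, S_6=4

1


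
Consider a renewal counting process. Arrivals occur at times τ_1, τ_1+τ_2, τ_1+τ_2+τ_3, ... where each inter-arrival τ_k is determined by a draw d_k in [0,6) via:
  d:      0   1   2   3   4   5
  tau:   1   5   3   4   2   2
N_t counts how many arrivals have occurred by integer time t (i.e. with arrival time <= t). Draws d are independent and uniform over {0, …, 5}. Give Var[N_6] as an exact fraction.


1361599391/2176782336

Inter-arrival values over d=0..5: [1, 5, 3, 4, 2, 2]
Each d has probability 1/6, so the pmf of τ is: f(1) = 1/6, f(2) = 1/3, f(3) = 1/6, f(4) = 1/6, f(5) = 1/6
Let p_n(j) = P(N_n = j), with p_0 = [1]. Condition on τ_1: p_n(0) = P(τ > n), and for j >= 1, p_n(j) = Σ_{k<=n} f(k)·p_{n−k}(j−1)
p_1 = [5/6, 1/6]  (j = 0..1)
p_2 = [1/2, 17/36, 1/36]  (j = 0..2)
p_3 = [1/3, 19/36, 29/216, 1/216]  (j = 0..3)
p_4 = [1/6, 19/36, 59/216, 41/1296, 1/1296]  (j = 0..4)
p_5 = [0, 19/36, 10/27, 41/432, 53/7776, 1/7776]  (j = 0..5)
p_6 = [0, 1/3, 11/24, 233/1296, 211/7776, 65/46656, 1/46656]  (j = 0..6)
E[N_6] = Σ j·p_6(j) = 88879/46656;  E[N_6²] = Σ j²·p_6(j) = 198497/46656
Var[N_6] = 198497/46656 − (88879/46656)² = 1361599391/2176782336


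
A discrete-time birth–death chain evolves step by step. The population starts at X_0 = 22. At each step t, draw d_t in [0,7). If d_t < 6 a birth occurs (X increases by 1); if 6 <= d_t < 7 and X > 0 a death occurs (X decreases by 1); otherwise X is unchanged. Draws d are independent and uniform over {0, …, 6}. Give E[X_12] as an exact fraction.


214/7

X can drop by at most 1 per step and X_0 = 22 > T = 12, so X_t >= 22 − t >= 10 > 0 for every t <= 12: the floor at 0 (the 'and X > 0' condition) never binds. Hence X_12 = X_0 + Σ_{t<12} Y_t with i.i.d. increments Y_t = y(d_t) ∈ {+1, −1, 0}.
Outcome values over d=0..6: [1, 1, 1, 1, 1, 1, -1]
Σy = 5, Σy² = 7, M = 7
μ = 5/7 = 5/7,  σ² = 7/7 − (5/7)² = 24/49
E[X_12] = 22 + 12·(5/7) = 214/7


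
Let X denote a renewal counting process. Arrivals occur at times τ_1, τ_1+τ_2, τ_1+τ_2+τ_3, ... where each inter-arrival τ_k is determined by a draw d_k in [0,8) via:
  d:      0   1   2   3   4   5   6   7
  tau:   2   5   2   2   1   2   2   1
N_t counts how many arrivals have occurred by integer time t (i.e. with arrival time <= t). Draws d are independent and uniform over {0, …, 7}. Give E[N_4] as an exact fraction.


455/256

Inter-arrival values over d=0..7: [2, 5, 2, 2, 1, 2, 2, 1]
Each d has probability 1/8, so the pmf of τ is: f(1) = 1/4, f(2) = 5/8, f(5) = 1/8
Renewal equation for m(n) = E[N_n]: condition on τ_1 = k (if k <= n, one arrival plus a fresh copy on the remaining n−k steps): m(n) = F(n) + Σ_{k<=n} f(k)·m(n−k), where F(n) = P(τ <= n) and m(0) = 0
m(1) = F(1) = 1/4
m(2) = F(2) + f(1)·m(1) = 7/8 + 1/4·1/4 = 15/16
m(3) = F(3) + f(1)·m(2) + f(2)·m(1) = 7/8 + 1/4·15/16 + 5/8·1/4 = 81/64
m(4) = F(4) + f(1)·m(3) + f(2)·m(2) = 7/8 + 1/4·81/64 + 5/8·15/16 = 455/256
E[N_4] = m(4) = 455/256


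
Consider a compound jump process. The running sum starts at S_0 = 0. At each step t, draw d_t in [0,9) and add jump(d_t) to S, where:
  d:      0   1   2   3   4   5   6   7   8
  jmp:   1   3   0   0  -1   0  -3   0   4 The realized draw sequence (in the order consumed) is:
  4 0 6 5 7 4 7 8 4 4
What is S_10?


t=0: S=0, d=4, jump=-1, S_1=-1
t=1: S=-1, d=0, jump=1, S_2=0
t=2: S=0, d=6, jump=-3, S_3=-3
t=3: S=-3, d=5, jump=0, S_4=-3
t=4: S=-3, d=7, jump=0, S_5=-3
t=5: S=-3, d=4, jump=-1, S_6=-4
t=6: S=-4, d=7, jump=0, S_7=-4
t=7: S=-4, d=8, jump=4, S_8=0
t=8: S=0, d=4, jump=-1, S_9=-1
t=9: S=-1, d=4, jump=-1, S_10=-2

-2


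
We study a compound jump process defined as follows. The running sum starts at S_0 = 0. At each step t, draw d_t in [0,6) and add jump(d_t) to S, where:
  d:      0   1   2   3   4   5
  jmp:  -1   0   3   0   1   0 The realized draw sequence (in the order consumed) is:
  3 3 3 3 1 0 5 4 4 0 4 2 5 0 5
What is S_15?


t=0: S=0, d=3, jump=0, S_1=0
t=1: S=0, d=3, jump=0, S_2=0
t=2: S=0, d=3, jump=0, S_3=0
t=3: S=0, d=3, jump=0, S_4=0
t=4: S=0, d=1, jump=0, S_5=0
t=5: S=0, d=0, jump=-1, S_6=-1
t=6: S=-1, d=5, jump=0, S_7=-1
t=7: S=-1, d=4, jump=1, S_8=0
t=8: S=0, d=4, jump=1, S_9=1
t=9: S=1, d=0, jump=-1, S_10=0
t=10: S=0, d=4, jump=1, S_11=1
t=11: S=1, d=2, jump=3, S_12=4
t=12: S=4, d=5, jump=0, S_13=4
t=13: S=4, d=0, jump=-1, S_14=3
t=14: S=3, d=5, jump=0, S_15=3

3


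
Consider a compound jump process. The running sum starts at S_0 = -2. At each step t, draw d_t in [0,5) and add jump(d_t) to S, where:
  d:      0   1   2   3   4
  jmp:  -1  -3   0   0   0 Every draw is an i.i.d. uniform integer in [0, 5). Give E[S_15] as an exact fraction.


Outcome values over d=0..4: [-1, -3, 0, 0, 0]
Σy = -4, Σy² = 10, M = 5
μ = -4/5 = -4/5,  σ² = 10/5 − (-4/5)² = 34/25
E[S_15] = -2 + 15·(-4/5) = -14

-14


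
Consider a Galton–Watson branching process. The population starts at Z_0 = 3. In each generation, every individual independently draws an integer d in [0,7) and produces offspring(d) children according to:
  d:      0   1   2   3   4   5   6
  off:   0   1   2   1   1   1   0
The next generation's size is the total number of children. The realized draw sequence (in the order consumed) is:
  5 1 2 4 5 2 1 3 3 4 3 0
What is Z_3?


gen 0: Z_0=3, draws=[5, 1, 2], offspring=[1, 1, 2], Z_1=4
gen 1: Z_1=4, draws=[4, 5, 2, 1], offspring=[1, 1, 2, 1], Z_2=5
gen 2: Z_2=5, draws=[3, 3, 4, 3, 0], offspring=[1, 1, 1, 1, 0], Z_3=4

4


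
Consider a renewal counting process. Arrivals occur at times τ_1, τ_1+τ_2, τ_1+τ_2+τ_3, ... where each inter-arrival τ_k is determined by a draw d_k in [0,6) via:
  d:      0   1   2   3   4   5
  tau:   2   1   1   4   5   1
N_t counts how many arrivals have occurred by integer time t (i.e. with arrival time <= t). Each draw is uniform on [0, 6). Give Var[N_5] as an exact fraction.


Inter-arrival values over d=0..5: [2, 1, 1, 4, 5, 1]
Each d has probability 1/6, so the pmf of τ is: f(1) = 1/2, f(2) = 1/6, f(4) = 1/6, f(5) = 1/6
Let p_n(j) = P(N_n = j), with p_0 = [1]. Condition on τ_1: p_n(0) = P(τ > n), and for j >= 1, p_n(j) = Σ_{k<=n} f(k)·p_{n−k}(j−1)
p_1 = [1/2, 1/2]  (j = 0..1)
p_2 = [1/3, 5/12, 1/4]  (j = 0..2)
p_3 = [1/3, 1/4, 7/24, 1/8]  (j = 0..3)
p_4 = [1/6, 7/18, 7/36, 3/16, 1/16]  (j = 0..4)
p_5 = [0, 7/18, 23/72, 7/48, 11/96, 1/32]  (j = 0..5)
E[N_5] = Σ j·p_5(j) = 599/288;  E[N_5²] = Σ j²·p_5(j) = 179/32
Var[N_5] = 179/32 − (599/288)² = 105167/82944

105167/82944


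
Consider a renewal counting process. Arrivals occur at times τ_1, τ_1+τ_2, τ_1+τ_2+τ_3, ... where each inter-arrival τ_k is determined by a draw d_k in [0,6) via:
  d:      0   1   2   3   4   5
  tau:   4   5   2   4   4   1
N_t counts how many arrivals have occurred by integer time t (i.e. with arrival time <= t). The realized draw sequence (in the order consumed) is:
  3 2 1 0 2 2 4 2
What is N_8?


2

draw d_1=3: τ_1=4, arrival time A_1=4
draw d_2=2: τ_2=2, arrival time A_2=6
draw d_3=1: τ_3=5, arrival time A_3=11
draw d_4=0: τ_4=4, arrival time A_4=15
draw d_5=2: τ_5=2, arrival time A_5=17
draw d_6=2: τ_6=2, arrival time A_6=19
draw d_7=4: τ_7=4, arrival time A_7=23
draw d_8=2: τ_8=2, arrival time A_8=25
N_t over t=0..8: 0:0 1:0 2:0 3:0 4:1 5:1 6:2 7:2 8:2


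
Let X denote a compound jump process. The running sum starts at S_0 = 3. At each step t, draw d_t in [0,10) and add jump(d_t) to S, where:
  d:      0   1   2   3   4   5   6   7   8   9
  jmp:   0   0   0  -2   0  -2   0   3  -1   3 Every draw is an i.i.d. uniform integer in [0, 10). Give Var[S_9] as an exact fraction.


Outcome values over d=0..9: [0, 0, 0, -2, 0, -2, 0, 3, -1, 3]
Σy = 1, Σy² = 27, M = 10
μ = 1/10 = 1/10,  σ² = 27/10 − (1/10)² = 269/100
Independent increments: Var[S_9] = 9·σ² = 9·(269/100) = 2421/100

2421/100


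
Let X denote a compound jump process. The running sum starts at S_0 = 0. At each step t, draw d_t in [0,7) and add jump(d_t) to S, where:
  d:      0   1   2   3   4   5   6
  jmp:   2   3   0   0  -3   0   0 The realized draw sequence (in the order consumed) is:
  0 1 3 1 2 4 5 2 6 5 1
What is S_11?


t=0: S=0, d=0, jump=2, S_1=2
t=1: S=2, d=1, jump=3, S_2=5
t=2: S=5, d=3, jump=0, S_3=5
t=3: S=5, d=1, jump=3, S_4=8
t=4: S=8, d=2, jump=0, S_5=8
t=5: S=8, d=4, jump=-3, S_6=5
t=6: S=5, d=5, jump=0, S_7=5
t=7: S=5, d=2, jump=0, S_8=5
t=8: S=5, d=6, jump=0, S_9=5
t=9: S=5, d=5, jump=0, S_10=5
t=10: S=5, d=1, jump=3, S_11=8

8


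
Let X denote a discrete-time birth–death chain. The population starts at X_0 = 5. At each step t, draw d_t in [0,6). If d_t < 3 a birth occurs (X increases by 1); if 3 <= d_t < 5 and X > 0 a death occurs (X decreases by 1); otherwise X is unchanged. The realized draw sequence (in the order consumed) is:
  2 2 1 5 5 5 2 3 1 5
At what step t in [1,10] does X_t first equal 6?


t=0: X=5, d=2 → birth, X_1=6
t=1: X=6, d=2 → birth, X_2=7
t=2: X=7, d=1 → birth, X_3=8
t=3: X=8, d=5 → hold, X_4=8
t=4: X=8, d=5 → hold, X_5=8
t=5: X=8, d=5 → hold, X_6=8
t=6: X=8, d=2 → birth, X_7=9
t=7: X=9, d=3 → death, X_8=8
t=8: X=8, d=1 → birth, X_9=9
t=9: X=9, d=5 → hold, X_10=9

1


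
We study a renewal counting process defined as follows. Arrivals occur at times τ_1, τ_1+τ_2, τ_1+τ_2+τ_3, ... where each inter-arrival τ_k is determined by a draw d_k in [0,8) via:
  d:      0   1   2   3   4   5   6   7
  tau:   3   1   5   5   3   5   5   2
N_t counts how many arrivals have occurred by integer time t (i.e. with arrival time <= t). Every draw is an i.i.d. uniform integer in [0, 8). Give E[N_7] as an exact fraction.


3400889/2097152

Inter-arrival values over d=0..7: [3, 1, 5, 5, 3, 5, 5, 2]
Each d has probability 1/8, so the pmf of τ is: f(1) = 1/8, f(2) = 1/8, f(3) = 1/4, f(5) = 1/2
Renewal equation for m(n) = E[N_n]: condition on τ_1 = k (if k <= n, one arrival plus a fresh copy on the remaining n−k steps): m(n) = F(n) + Σ_{k<=n} f(k)·m(n−k), where F(n) = P(τ <= n) and m(0) = 0
m(1) = F(1) = 1/8
m(2) = F(2) + f(1)·m(1) = 1/4 + 1/8·1/8 = 17/64
m(3) = F(3) + f(1)·m(2) + f(2)·m(1) = 1/2 + 1/8·17/64 + 1/8·1/8 = 281/512
m(4) = F(4) + f(1)·m(3) + f(2)·m(2) + f(3)·m(1) = 1/2 + 1/8·281/512 + 1/8·17/64 + 1/4·1/8 = 2593/4096
m(5) = F(5) + f(1)·m(4) + f(2)·m(3) + f(3)·m(2) = 1 + 1/8·2593/4096 + 1/8·281/512 + 1/4·17/64 = 39785/32768
m(6) = F(6) + f(1)·m(5) + f(2)·m(4) + f(3)·m(3) + f(5)·m(1) = 1 + 1/8·39785/32768 + 1/8·2593/4096 + 1/4·281/512 + 1/2·1/8 = 375025/262144
m(7) = F(7) + f(1)·m(6) + f(2)·m(5) + f(3)·m(4) + f(5)·m(2) = 1 + 1/8·375025/262144 + 1/8·39785/32768 + 1/4·2593/4096 + 1/2·17/64 = 3400889/2097152
E[N_7] = m(7) = 3400889/2097152


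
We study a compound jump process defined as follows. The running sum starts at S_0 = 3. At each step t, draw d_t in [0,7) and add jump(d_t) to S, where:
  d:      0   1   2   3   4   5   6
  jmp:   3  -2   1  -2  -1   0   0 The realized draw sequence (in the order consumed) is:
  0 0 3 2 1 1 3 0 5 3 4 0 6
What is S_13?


t=0: S=3, d=0, jump=3, S_1=6
t=1: S=6, d=0, jump=3, S_2=9
t=2: S=9, d=3, jump=-2, S_3=7
t=3: S=7, d=2, jump=1, S_4=8
t=4: S=8, d=1, jump=-2, S_5=6
t=5: S=6, d=1, jump=-2, S_6=4
t=6: S=4, d=3, jump=-2, S_7=2
t=7: S=2, d=0, jump=3, S_8=5
t=8: S=5, d=5, jump=0, S_9=5
t=9: S=5, d=3, jump=-2, S_10=3
t=10: S=3, d=4, jump=-1, S_11=2
t=11: S=2, d=0, jump=3, S_12=5
t=12: S=5, d=6, jump=0, S_13=5

5


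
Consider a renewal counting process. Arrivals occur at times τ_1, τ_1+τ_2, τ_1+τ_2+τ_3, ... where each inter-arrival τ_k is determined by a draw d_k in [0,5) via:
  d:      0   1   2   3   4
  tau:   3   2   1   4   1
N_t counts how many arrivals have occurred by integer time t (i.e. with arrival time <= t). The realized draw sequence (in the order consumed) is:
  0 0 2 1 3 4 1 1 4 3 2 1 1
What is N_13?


5

draw d_1=0: τ_1=3, arrival time A_1=3
draw d_2=0: τ_2=3, arrival time A_2=6
draw d_3=2: τ_3=1, arrival time A_3=7
draw d_4=1: τ_4=2, arrival time A_4=9
draw d_5=3: τ_5=4, arrival time A_5=13
draw d_6=4: τ_6=1, arrival time A_6=14
draw d_7=1: τ_7=2, arrival time A_7=16
draw d_8=1: τ_8=2, arrival time A_8=18
draw d_9=4: τ_9=1, arrival time A_9=19
draw d_10=3: τ_10=4, arrival time A_10=23
draw d_11=2: τ_11=1, arrival time A_11=24
draw d_12=1: τ_12=2, arrival time A_12=26
draw d_13=1: τ_13=2, arrival time A_13=28
N_t over t=0..13: 0:0 1:0 2:0 3:1 4:1 5:1 6:2 7:3 8:3 9:4 10:4 11:4 12:4 13:5


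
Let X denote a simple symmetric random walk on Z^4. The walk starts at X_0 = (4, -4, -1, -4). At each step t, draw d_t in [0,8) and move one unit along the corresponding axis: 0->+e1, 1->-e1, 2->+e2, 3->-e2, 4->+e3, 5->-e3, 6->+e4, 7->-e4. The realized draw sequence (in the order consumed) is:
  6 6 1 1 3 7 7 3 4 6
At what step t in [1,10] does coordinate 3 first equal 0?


9

t=0: X=(4, -4, -1, -4), d=6 → +e4, X_1=(4, -4, -1, -3)
t=1: X=(4, -4, -1, -3), d=6 → +e4, X_2=(4, -4, -1, -2)
t=2: X=(4, -4, -1, -2), d=1 → -e1, X_3=(3, -4, -1, -2)
t=3: X=(3, -4, -1, -2), d=1 → -e1, X_4=(2, -4, -1, -2)
t=4: X=(2, -4, -1, -2), d=3 → -e2, X_5=(2, -5, -1, -2)
t=5: X=(2, -5, -1, -2), d=7 → -e4, X_6=(2, -5, -1, -3)
t=6: X=(2, -5, -1, -3), d=7 → -e4, X_7=(2, -5, -1, -4)
t=7: X=(2, -5, -1, -4), d=3 → -e2, X_8=(2, -6, -1, -4)
t=8: X=(2, -6, -1, -4), d=4 → +e3, X_9=(2, -6, 0, -4)
t=9: X=(2, -6, 0, -4), d=6 → +e4, X_10=(2, -6, 0, -3)


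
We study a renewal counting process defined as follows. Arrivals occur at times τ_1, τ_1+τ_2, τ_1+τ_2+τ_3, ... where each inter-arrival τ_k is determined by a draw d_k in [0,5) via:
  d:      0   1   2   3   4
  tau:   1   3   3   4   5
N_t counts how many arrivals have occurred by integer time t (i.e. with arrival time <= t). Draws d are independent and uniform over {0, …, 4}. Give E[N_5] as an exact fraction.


4181/3125

Inter-arrival values over d=0..4: [1, 3, 3, 4, 5]
Each d has probability 1/5, so the pmf of τ is: f(1) = 1/5, f(3) = 2/5, f(4) = 1/5, f(5) = 1/5
Renewal equation for m(n) = E[N_n]: condition on τ_1 = k (if k <= n, one arrival plus a fresh copy on the remaining n−k steps): m(n) = F(n) + Σ_{k<=n} f(k)·m(n−k), where F(n) = P(τ <= n) and m(0) = 0
m(1) = F(1) = 1/5
m(2) = F(2) + f(1)·m(1) = 1/5 + 1/5·1/5 = 6/25
m(3) = F(3) + f(1)·m(2) = 3/5 + 1/5·6/25 = 81/125
m(4) = F(4) + f(1)·m(3) + f(3)·m(1) = 4/5 + 1/5·81/125 + 2/5·1/5 = 631/625
m(5) = F(5) + f(1)·m(4) + f(3)·m(2) + f(4)·m(1) = 1 + 1/5·631/625 + 2/5·6/25 + 1/5·1/5 = 4181/3125
E[N_5] = m(5) = 4181/3125


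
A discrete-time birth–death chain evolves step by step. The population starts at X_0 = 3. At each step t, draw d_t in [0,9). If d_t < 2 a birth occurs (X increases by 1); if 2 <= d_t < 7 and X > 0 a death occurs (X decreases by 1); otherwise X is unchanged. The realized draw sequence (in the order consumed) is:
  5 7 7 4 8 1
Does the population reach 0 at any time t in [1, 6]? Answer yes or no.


t=0: X=3, d=5 → death, X_1=2
t=1: X=2, d=7 → hold, X_2=2
t=2: X=2, d=7 → hold, X_3=2
t=3: X=2, d=4 → death, X_4=1
t=4: X=1, d=8 → hold, X_5=1
t=5: X=1, d=1 → birth, X_6=2

no


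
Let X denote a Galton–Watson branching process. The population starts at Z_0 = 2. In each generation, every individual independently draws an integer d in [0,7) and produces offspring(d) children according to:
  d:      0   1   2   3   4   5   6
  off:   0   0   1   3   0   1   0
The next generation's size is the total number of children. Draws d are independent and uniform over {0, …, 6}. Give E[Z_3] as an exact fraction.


250/343

Outcome values over d=0..6: [0, 0, 1, 3, 0, 1, 0]
Σy = 5, Σy² = 11, M = 7
μ = 5/7 = 5/7,  σ² = 11/7 − (5/7)² = 52/49
E[Z_0] = 2
E[Z_1] = 5/7·E[Z_0] = 10/7
E[Z_2] = 5/7·E[Z_1] = 50/49
E[Z_3] = 5/7·E[Z_2] = 250/343


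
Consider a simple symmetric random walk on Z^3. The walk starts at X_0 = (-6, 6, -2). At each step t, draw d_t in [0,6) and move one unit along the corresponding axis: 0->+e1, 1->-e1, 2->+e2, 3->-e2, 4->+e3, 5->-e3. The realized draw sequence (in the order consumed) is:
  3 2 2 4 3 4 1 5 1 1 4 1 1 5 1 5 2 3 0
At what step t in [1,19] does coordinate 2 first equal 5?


t=0: X=(-6, 6, -2), d=3 → -e2, X_1=(-6, 5, -2)
t=1: X=(-6, 5, -2), d=2 → +e2, X_2=(-6, 6, -2)
t=2: X=(-6, 6, -2), d=2 → +e2, X_3=(-6, 7, -2)
t=3: X=(-6, 7, -2), d=4 → +e3, X_4=(-6, 7, -1)
t=4: X=(-6, 7, -1), d=3 → -e2, X_5=(-6, 6, -1)
t=5: X=(-6, 6, -1), d=4 → +e3, X_6=(-6, 6, 0)
t=6: X=(-6, 6, 0), d=1 → -e1, X_7=(-7, 6, 0)
t=7: X=(-7, 6, 0), d=5 → -e3, X_8=(-7, 6, -1)
t=8: X=(-7, 6, -1), d=1 → -e1, X_9=(-8, 6, -1)
t=9: X=(-8, 6, -1), d=1 → -e1, X_10=(-9, 6, -1)
t=10: X=(-9, 6, -1), d=4 → +e3, X_11=(-9, 6, 0)
t=11: X=(-9, 6, 0), d=1 → -e1, X_12=(-10, 6, 0)
t=12: X=(-10, 6, 0), d=1 → -e1, X_13=(-11, 6, 0)
t=13: X=(-11, 6, 0), d=5 → -e3, X_14=(-11, 6, -1)
t=14: X=(-11, 6, -1), d=1 → -e1, X_15=(-12, 6, -1)
t=15: X=(-12, 6, -1), d=5 → -e3, X_16=(-12, 6, -2)
t=16: X=(-12, 6, -2), d=2 → +e2, X_17=(-12, 7, -2)
t=17: X=(-12, 7, -2), d=3 → -e2, X_18=(-12, 6, -2)
t=18: X=(-12, 6, -2), d=0 → +e1, X_19=(-11, 6, -2)

1
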